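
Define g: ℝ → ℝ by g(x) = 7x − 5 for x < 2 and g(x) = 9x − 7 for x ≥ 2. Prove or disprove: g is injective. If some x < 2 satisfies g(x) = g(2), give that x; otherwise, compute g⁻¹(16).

23/9

Both pieces are strictly increasing (slopes 7 and 9), so each is injective on its own interval.
The left piece maps (−∞, 2) onto (−∞, 9); the right piece maps [2, ∞) onto [11, ∞).
These images are disjoint, so no value is attained by both pieces. Hence g is injective.
Because the two images are disjoint, no x < 2 has g(x) = g(2), so we compute g⁻¹(16): 16 lies in [11, ∞), so solve 9x − 7 = 16: x = (16 + 7)/9 = 23/9.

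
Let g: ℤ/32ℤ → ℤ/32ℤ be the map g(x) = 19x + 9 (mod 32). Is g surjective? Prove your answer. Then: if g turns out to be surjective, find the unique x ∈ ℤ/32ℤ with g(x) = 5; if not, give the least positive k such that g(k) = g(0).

20

By definition, surjectivity means every element of the codomain has a preimage under g.
Since gcd(19, 32) = 1, 19 is invertible modulo 32. Euclid's algorithm: 32 = 1·19 + 13, 19 = 1·13 + 6, 13 = 2·6 + 1; back-substituting gives 1 = 27·19 − 16·32, so 19⁻¹ ≡ 27 (mod 32).
Then y ↦ 27(y − 9) is a two-sided inverse to g, so every y ∈ ℤ/32ℤ has a preimage.
Hence g is surjective.
Since g is surjective, we find g⁻¹(5): we need 19x ≡ 5 − 9 ≡ 28 (mod 32). Using 19⁻¹ = 27: x ≡ 27·28 = 756 = 23·32 + 20, so x = 20.
Check: g(20) = 19·20 + 9 = 389 = 12·32 + 5 ≡ 5 (mod 32).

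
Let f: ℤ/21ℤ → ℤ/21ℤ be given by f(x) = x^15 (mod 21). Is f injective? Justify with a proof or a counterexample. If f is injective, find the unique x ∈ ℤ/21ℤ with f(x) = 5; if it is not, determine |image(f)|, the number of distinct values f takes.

f(1) = 1^15 = 1.
f(4): Repeated squaring mod 21: 4^1 ≡ 4, 4^2 ≡ 4² = 16, 4^4 ≡ 16² = 256 ≡ 4, 4^8 ≡ 4² = 16. Since 15 = 8 + 4 + 2 + 1, 4^15 ≡ 16·4·16·4: 16·4 = 64 ≡ 1, then 1·16 = 16, then 16·4 = 64 ≡ 1. So 4^15 ≡ 1 (mod 21).
So f(1) = f(4) = 1 while 1 ≠ 4, hence f is not injective.
Since f is not injective, we determine |image(f)|. Computing x^15 mod 21 for each x (by repeated squaring, reducing mod 21 at every step), the values f(0), f(1), …, f(20) are: 0, 1, 8, 6, 1, 20, 6, 7, 8, 15, 13, 8, 6, 13, 14, 15, 1, 20, 15, 13, 20.
The distinct values are {0, 1, 6, 7, 8, 13, 14, 15, 20}; there are 9 of them.

9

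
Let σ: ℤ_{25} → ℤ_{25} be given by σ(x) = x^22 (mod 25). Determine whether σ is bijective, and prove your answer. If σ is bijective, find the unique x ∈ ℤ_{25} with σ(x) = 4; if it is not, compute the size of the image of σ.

11

σ(0) = 0^22 = 0.
σ(5): Repeated squaring mod 25: 5^1 ≡ 5, 5^2 ≡ 5² = 25 ≡ 0, 5^4 ≡ 0² = 0, 5^8 ≡ 0² = 0, 5^16 ≡ 0² = 0. Since 22 = 16 + 4 + 2, 5^22 ≡ 0·0·0: 0·0 = 0, then 0·0 = 0. So 5^22 ≡ 0 (mod 25).
So σ(0) = σ(5) = 0 while 0 ≠ 5, therefore σ is not injective, hence not bijective.
Since σ is not bijective, we determine |image(σ)|. Computing x^22 mod 25 for each x (by repeated squaring, reducing mod 25 at every step), the values σ(0), σ(1), …, σ(24) are: 0, 1, 4, 9, 16, 0, 11, 24, 14, 6, 0, 21, 19, 19, 21, 0, 6, 14, 24, 11, 0, 16, 9, 4, 1.
The distinct values are {0, 1, 4, 6, 9, 11, 14, 16, 19, 21, 24}; there are 11 of them.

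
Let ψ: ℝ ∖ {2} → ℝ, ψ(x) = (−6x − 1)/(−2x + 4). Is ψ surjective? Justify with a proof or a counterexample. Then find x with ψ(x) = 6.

If ψ(x) = 3, cross-multiplying gives −2(−6x − 1) = −6(−2x + 4), which simplifies to 2 = −24 — false.  So 3 has no preimage and ψ is not surjective.
Solving ψ(x) = 6: cross-multiplying gives −6x − 1 = 6(−2x + 4), which rearranges to 6x = 25, so x = 25/6.

25/6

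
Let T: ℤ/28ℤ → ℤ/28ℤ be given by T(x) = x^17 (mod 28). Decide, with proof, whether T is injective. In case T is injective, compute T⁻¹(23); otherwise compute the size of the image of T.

21

T(0) = 0^17 = 0.
T(14): Repeated squaring mod 28: 14^1 ≡ 14, 14^2 ≡ 14² = 196 ≡ 0, 14^4 ≡ 0² = 0, 14^8 ≡ 0² = 0, 14^16 ≡ 0² = 0. Since 17 = 16 + 1, 14^17 ≡ 0·14: 0·14 = 0. So 14^17 ≡ 0 (mod 28).
So T(0) = T(14) = 0 while 0 ≠ 14, so T is not injective.
Since T is not injective, we determine |image(T)|. Computing x^17 mod 28 for each x (by repeated squaring, reducing mod 28 at every step), the values T(0), T(1), …, T(27) are: 0, 1, 4, 19, 16, 17, 20, 7, 8, 25, 12, 23, 24, 13, 0, 15, 4, 5, 16, 3, 20, 21, 8, 11, 12, 9, 24, 27.
The distinct values are {0, 1, 3, 4, 5, 7, 8, 9, 11, 12, 13, 15, 16, 17, 19, 20, 21, 23, 24, 25, 27}; there are 21 of them.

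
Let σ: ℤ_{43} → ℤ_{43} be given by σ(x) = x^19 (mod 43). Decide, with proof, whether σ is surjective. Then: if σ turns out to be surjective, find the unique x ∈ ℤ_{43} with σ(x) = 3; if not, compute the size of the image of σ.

33

Since 43 is prime, the nonzero elements of ℤ_{43} form a cyclic group of order 42.
As gcd(19, 42) = 1, raising to the 19th power is a bijection on this group: if a^19 ≡ b^19 then (ab^{−1})^19 = 1, and the only element of order dividing gcd(19, 42) = 1 is 1, so a = b.
With σ(0) = 0 this makes σ injective on all of ℤ_{43}, hence bijective (finite equal-size domain and codomain). In particular σ is surjective.
Since σ is surjective, we find the preimage of 3. The inverse of x ↦ x^19 on (ℤ_{43})^× is x ↦ x^31, because 19·31 = 589 = 14·42 + 1 ≡ 1 (mod 42) and x^{42} = 1 for x ≠ 0 (Fermat). So σ⁻¹(3) = 3^31 mod 43.
Repeated squaring mod 43: 3^1 ≡ 3, 3^2 ≡ 3² = 9, 3^4 ≡ 9² = 81 ≡ 38, 3^8 ≡ 38² = 1444 ≡ 25, 3^16 ≡ 25² = 625 ≡ 23. Since 31 = 16 + 8 + 4 + 2 + 1, 3^31 ≡ 23·25·38·9·3: 23·25 = 575 ≡ 16, then 16·38 = 608 ≡ 6, then 6·9 = 54 ≡ 11, then 11·3 = 33. So 3^31 ≡ 33 (mod 43).
Hence σ⁻¹(3) = 33.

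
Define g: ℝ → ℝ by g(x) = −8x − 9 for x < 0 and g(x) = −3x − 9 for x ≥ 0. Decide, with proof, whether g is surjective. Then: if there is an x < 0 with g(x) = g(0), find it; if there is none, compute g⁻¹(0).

Both pieces are strictly decreasing (slopes −8 and −3), so each is injective on its own interval.
The left piece maps (−∞, 0) onto (−9, ∞); the right piece maps [0, ∞) onto (−∞, −9].
These images together cover ℝ, so g is surjective.
Because the two images are disjoint, no x < 0 has g(x) = g(0), so we compute g⁻¹(0): 0 lies in (−9, ∞), so solve −8x − 9 = 0: x = (0 + 9)/(−8) = −9/8.

-9/8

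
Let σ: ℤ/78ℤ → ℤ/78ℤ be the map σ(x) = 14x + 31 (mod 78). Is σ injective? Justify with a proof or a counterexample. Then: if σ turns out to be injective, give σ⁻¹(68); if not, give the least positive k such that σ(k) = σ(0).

39

We have gcd(14, 78) = 2 > 1. Taking a = 0 and b = 39: σ(0) = 31 and σ(39) = 14·39 + 31 = 577 ≡ 31 (mod 78).
So σ(0) = σ(39) while 0 ≠ 39, hence σ is not injective.
Since σ is not injective, we find the least positive k with σ(k) = σ(0): this means 14k ≡ 0 (mod 78), i.e. 78 ∣ 14k. Since gcd(14, 78) = 2, dividing through by 2 this holds exactly when 39 ∣ 7k, and as gcd(7, 39) = 1, exactly when 39 ∣ k.
The smallest positive such k is 39.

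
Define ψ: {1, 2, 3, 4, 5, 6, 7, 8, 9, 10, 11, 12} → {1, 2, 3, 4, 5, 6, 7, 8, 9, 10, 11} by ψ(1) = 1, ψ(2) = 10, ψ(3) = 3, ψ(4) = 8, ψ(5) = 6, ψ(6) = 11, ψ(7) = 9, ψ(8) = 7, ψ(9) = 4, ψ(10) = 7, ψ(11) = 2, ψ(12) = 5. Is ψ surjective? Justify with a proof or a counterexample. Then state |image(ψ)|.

11

Every element of the codomain has a preimage: 1 = ψ(1), 2 = ψ(11), 3 = ψ(3), 4 = ψ(9), 5 = ψ(12), 6 = ψ(5), 7 = ψ(8), 8 = ψ(4), 9 = ψ(7), 10 = ψ(2), 11 = ψ(6).
Therefore ψ is surjective.
The image of ψ is {1, 2, 3, 4, 5, 6, 7, 8, 9, 10, 11}, which has 11 elements.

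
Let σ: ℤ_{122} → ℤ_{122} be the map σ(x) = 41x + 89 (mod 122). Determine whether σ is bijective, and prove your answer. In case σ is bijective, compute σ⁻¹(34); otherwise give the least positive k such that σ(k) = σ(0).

If σ(x_1) = σ(x_2), then 41x_1 ≡ 41x_2 (mod 122). Because gcd(41, 122) = 1, we may cancel 41 to get x_1 ≡ x_2 (mod 122).
We now compute 41⁻¹ mod 122 explicitly. Euclid's algorithm: 122 = 2·41 + 40, 41 = 1·40 + 1; back-substituting gives 1 = 3·41 − 1·122, so 41⁻¹ ≡ 3 (mod 122).
Then y ↦ 3(y − 89) is a two-sided inverse to σ, so every y ∈ ℤ_{122} has a preimage.
Therefore σ is bijective.
Since σ is bijective, we compute σ⁻¹(34): solve 41x + 89 ≡ 34 (mod 122), i.e. 41x ≡ 67 (mod 122).
Multiplying by 41⁻¹ = 3 gives x ≡ 3·67 = 201 = 1·122 + 79 ≡ 79 (mod 122).
Check: σ(79) = 41·79 + 89 = 3328 = 27·122 + 34 ≡ 34 (mod 122).

79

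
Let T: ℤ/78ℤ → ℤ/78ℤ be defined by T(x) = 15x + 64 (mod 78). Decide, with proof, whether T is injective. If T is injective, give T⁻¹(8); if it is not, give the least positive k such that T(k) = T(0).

Recall: injectivity means: for all x_1, x_2 in the domain, T(x_1) = T(x_2) implies x_1 = x_2.
We have gcd(15, 78) = 3 > 1. Taking x_1 = 0 and x_2 = 26: T(0) = 64 and T(26) = 15·26 + 64 = 454 ≡ 64 (mod 78).
So T(0) = T(26) while 0 ≠ 26, thus T is not injective.
Since T is not injective, we find the least positive k with T(k) = T(0): this means 15k ≡ 0 (mod 78), i.e. 78 ∣ 15k. Since gcd(15, 78) = 3, dividing through by 3 this holds exactly when 26 ∣ 5k, and as gcd(5, 26) = 1, exactly when 26 ∣ k.
The smallest positive such k is 26.

26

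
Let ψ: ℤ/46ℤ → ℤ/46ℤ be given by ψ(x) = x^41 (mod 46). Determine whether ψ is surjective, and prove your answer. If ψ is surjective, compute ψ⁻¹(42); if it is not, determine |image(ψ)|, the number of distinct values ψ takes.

Computing x^41 mod 46 for each x (by repeated squaring, reducing mod 46 at every step), the values ψ(0), ψ(1), …, ψ(45) are: 0, 1, 26, 29, 32, 7, 18, 11, 4, 13, 44, 15, 8, 25, 10, 19, 12, 5, 16, 37, 40, 43, 22, 23, 24, 3, 6, 9, 30, 41, 34, 27, 36, 21, 38, 31, 2, 33, 42, 35, 28, 39, 14, 17, 20, 45.
Every element of ℤ/46ℤ appears exactly once in this list, so ψ is a bijection, and in particular surjective.
Since ψ is surjective, we read off the preimage of 42 from the same table: ψ(38) = 42, so ψ⁻¹(42) = 38.

38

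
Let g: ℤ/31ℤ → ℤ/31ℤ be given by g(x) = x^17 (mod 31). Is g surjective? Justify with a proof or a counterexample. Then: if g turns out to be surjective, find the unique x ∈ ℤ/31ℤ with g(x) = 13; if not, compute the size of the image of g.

24

Since 31 is prime, the nonzero elements of ℤ/31ℤ form a cyclic group of order 30.
As gcd(17, 30) = 1, raising to the 17th power is a bijection on this group: if u^17 ≡ v^17 then (uv^{−1})^17 = 1, and the only element of order dividing gcd(17, 30) = 1 is 1, so u = v.
With g(0) = 0 this makes g injective on all of ℤ/31ℤ, hence bijective (finite equal-size domain and codomain). In particular g is surjective.
Since g is surjective, we find the preimage of 13. The inverse of x ↦ x^17 on (ℤ/31ℤ)^× is x ↦ x^23, because 17·23 = 391 = 13·30 + 1 ≡ 1 (mod 30) and x^{30} = 1 for x ≠ 0 (Fermat). So g⁻¹(13) = 13^23 mod 31.
Repeated squaring mod 31: 13^1 ≡ 13, 13^2 ≡ 13² = 169 ≡ 14, 13^4 ≡ 14² = 196 ≡ 10, 13^8 ≡ 10² = 100 ≡ 7, 13^16 ≡ 7² = 49 ≡ 18. Since 23 = 16 + 4 + 2 + 1, 13^23 ≡ 18·10·14·13: 18·10 = 180 ≡ 25, then 25·14 = 350 ≡ 9, then 9·13 = 117 ≡ 24. So 13^23 ≡ 24 (mod 31).
Hence g⁻¹(13) = 24.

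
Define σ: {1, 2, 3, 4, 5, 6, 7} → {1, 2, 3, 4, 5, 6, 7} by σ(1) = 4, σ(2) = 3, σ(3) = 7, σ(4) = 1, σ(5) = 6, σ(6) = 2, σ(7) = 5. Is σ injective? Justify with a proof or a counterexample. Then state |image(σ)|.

7

The values σ(1), …, σ(7) are 4, 3, 7, 1, 6, 2, 5 — all distinct.
So σ(s) = σ(t) only when s = t, and σ is injective.
The image of σ is {1, 2, 3, 4, 5, 6, 7}, which has 7 elements.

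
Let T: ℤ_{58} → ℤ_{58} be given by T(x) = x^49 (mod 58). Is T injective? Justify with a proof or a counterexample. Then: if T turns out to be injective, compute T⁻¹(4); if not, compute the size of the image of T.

10

T(4): Repeated squaring mod 58: 4^1 ≡ 4, 4^2 ≡ 4² = 16, 4^4 ≡ 16² = 256 ≡ 24, 4^8 ≡ 24² = 576 ≡ 54, 4^16 ≡ 54² = 2916 ≡ 16, 4^32 ≡ 16² = 256 ≡ 24. Since 49 = 32 + 16 + 1, 4^49 ≡ 24·16·4: 24·16 = 384 ≡ 36, then 36·4 = 144 ≡ 28. So 4^49 ≡ 28 (mod 58).
T(6): Repeated squaring mod 58: 6^1 ≡ 6, 6^2 ≡ 6² = 36, 6^4 ≡ 36² = 1296 ≡ 20, 6^8 ≡ 20² = 400 ≡ 52, 6^16 ≡ 52² = 2704 ≡ 36, 6^32 ≡ 36² = 1296 ≡ 20. Since 49 = 32 + 16 + 1, 6^49 ≡ 20·36·6: 20·36 = 720 ≡ 24, then 24·6 = 144 ≡ 28. So 6^49 ≡ 28 (mod 58).
So T(4) = T(6) = 28 while 4 ≠ 6, hence T is not injective.
Since T is not injective, we determine |image(T)|. Computing x^49 mod 58 for each x (by repeated squaring, reducing mod 58 at every step), the values T(0), T(1), …, T(57) are: 0, 1, 46, 17, 28, 57, 28, 1, 12, 57, 12, 17, 12, 57, 46, 41, 30, 17, 12, 17, 30, 17, 28, 1, 30, 1, 12, 41, 28, 29, 30, 17, 46, 57, 28, 57, 30, 41, 28, 41, 46, 41, 28, 17, 12, 1, 46, 41, 46, 1, 46, 57, 30, 1, 30, 41, 12, 57.
The distinct values are {0, 1, 12, 17, 28, 29, 30, 41, 46, 57}; there are 10 of them.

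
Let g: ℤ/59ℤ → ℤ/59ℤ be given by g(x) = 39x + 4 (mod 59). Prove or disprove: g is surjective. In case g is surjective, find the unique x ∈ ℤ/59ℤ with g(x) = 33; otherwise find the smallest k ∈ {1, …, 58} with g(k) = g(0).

Since gcd(39, 59) = 1, 39 is invertible modulo 59. Euclid's algorithm: 59 = 1·39 + 20, 39 = 1·20 + 19, 20 = 1·19 + 1; back-substituting gives 1 = 56·39 − 37·59, so 39⁻¹ ≡ 56 (mod 59).
Then y ↦ 56(y − 4) is a two-sided inverse to g, so every y ∈ ℤ/59ℤ has a preimage.
Thus g is surjective.
Since g is surjective, we find g⁻¹(33): we need 39x ≡ 33 − 4 ≡ 29 (mod 59). Using 39⁻¹ = 56: x ≡ 56·29 = 1624 = 27·59 + 31, so x = 31.
Check: g(31) = 39·31 + 4 = 1213 = 20·59 + 33 ≡ 33 (mod 59).

31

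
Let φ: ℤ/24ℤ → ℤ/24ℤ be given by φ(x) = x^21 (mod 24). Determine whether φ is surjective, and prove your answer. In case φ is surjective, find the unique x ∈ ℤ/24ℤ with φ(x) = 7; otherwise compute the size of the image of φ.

15

φ(0) = 0^21 = 0.
φ(6): Repeated squaring mod 24: 6^1 ≡ 6, 6^2 ≡ 6² = 36 ≡ 12, 6^4 ≡ 12² = 144 ≡ 0, 6^8 ≡ 0² = 0, 6^16 ≡ 0² = 0. Since 21 = 16 + 4 + 1, 6^21 ≡ 0·0·6: 0·0 = 0, then 0·6 = 0. So 6^21 ≡ 0 (mod 24).
So φ(0) = φ(6) = 0 while 0 ≠ 6, therefore φ is not injective.
A non-injective map from the 24-element set ℤ/24ℤ to itself takes at most 23 distinct values, so it cannot be surjective. So φ is not surjective.
Since φ is not surjective, we determine |image(φ)|. Computing x^21 mod 24 for each x (by repeated squaring, reducing mod 24 at every step), the values φ(0), φ(1), …, φ(23) are: 0, 1, 8, 3, 16, 5, 0, 7, 8, 9, 16, 11, 0, 13, 8, 15, 16, 17, 0, 19, 8, 21, 16, 23.
The distinct values are {0, 1, 3, 5, 7, 8, 9, 11, 13, 15, 16, 17, 19, 21, 23}; there are 15 of them.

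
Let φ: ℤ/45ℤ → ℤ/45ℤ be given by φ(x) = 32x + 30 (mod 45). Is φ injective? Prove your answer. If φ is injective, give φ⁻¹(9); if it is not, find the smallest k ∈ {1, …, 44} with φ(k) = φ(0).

12

By definition, φ is injective when φ(a) = φ(b) forces a = b.
If φ(a) = φ(b), then 32a ≡ 32b (mod 45). Because gcd(32, 45) = 1, we may cancel 32 to get a ≡ b (mod 45).
So φ is injective.
We now compute 32⁻¹ mod 45 explicitly. Euclid's algorithm: 45 = 1·32 + 13, 32 = 2·13 + 6, 13 = 2·6 + 1; back-substituting gives 1 = 38·32 − 27·45, so 32⁻¹ ≡ 38 (mod 45).
Since φ is injective, we find φ⁻¹(9): we need 32x ≡ 9 − 30 ≡ 24 (mod 45). Using 32⁻¹ = 38: x ≡ 38·24 = 912 = 20·45 + 12, so x = 12.
Check: φ(12) = 32·12 + 30 = 414 = 9·45 + 9 ≡ 9 (mod 45).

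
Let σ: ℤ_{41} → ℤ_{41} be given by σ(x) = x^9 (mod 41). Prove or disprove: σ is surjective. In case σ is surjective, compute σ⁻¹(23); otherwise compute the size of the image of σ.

25

Since 41 is prime, the nonzero elements of ℤ_{41} form a cyclic group of order 40.
As gcd(9, 40) = 1, raising to the 9th power is a bijection on this group: if a^9 ≡ b^9 then (ab^{−1})^9 = 1, and the only element of order dividing gcd(9, 40) = 1 is 1, so a = b.
With σ(0) = 0 this makes σ injective on all of ℤ_{41}, hence bijective (finite equal-size domain and codomain). In particular σ is surjective.
Since σ is surjective, we find the preimage of 23. The inverse of x ↦ x^9 on (ℤ_{41})^× is x ↦ x^9, because 9·9 = 81 = 2·40 + 1 ≡ 1 (mod 40) and x^{40} = 1 for x ≠ 0 (Fermat). So σ⁻¹(23) = 23^9 mod 41.
Repeated squaring mod 41: 23^1 ≡ 23, 23^2 ≡ 23² = 529 ≡ 37, 23^4 ≡ 37² = 1369 ≡ 16, 23^8 ≡ 16² = 256 ≡ 10. Since 9 = 8 + 1, 23^9 ≡ 10·23: 10·23 = 230 ≡ 25. So 23^9 ≡ 25 (mod 41).
Hence σ⁻¹(23) = 25.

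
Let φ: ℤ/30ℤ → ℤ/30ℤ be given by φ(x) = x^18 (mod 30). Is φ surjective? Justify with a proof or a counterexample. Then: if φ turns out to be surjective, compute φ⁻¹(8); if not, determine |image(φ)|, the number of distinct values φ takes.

12

φ(2): Repeated squaring mod 30: 2^1 ≡ 2, 2^2 ≡ 2² = 4, 2^4 ≡ 4² = 16, 2^8 ≡ 16² = 256 ≡ 16, 2^16 ≡ 16² = 256 ≡ 16. Since 18 = 16 + 2, 2^18 ≡ 16·4: 16·4 = 64 ≡ 4. So 2^18 ≡ 4 (mod 30).
φ(8): Repeated squaring mod 30: 8^1 ≡ 8, 8^2 ≡ 8² = 64 ≡ 4, 8^4 ≡ 4² = 16, 8^8 ≡ 16² = 256 ≡ 16, 8^16 ≡ 16² = 256 ≡ 16. Since 18 = 16 + 2, 8^18 ≡ 16·4: 16·4 = 64 ≡ 4. So 8^18 ≡ 4 (mod 30).
So φ(2) = φ(8) = 4 while 2 ≠ 8, hence φ is not injective.
A non-injective map from the 30-element set ℤ/30ℤ to itself takes at most 29 distinct values, so it cannot be surjective. Thus φ is not surjective.
Since φ is not surjective, we determine |image(φ)|. Computing x^18 mod 30 for each x (by repeated squaring, reducing mod 30 at every step), the values φ(0), φ(1), …, φ(29) are: 0, 1, 4, 9, 16, 25, 6, 19, 4, 21, 10, 1, 24, 19, 16, 15, 16, 19, 24, 1, 10, 21, 4, 19, 6, 25, 16, 9, 4, 1.
The distinct values are {0, 1, 4, 6, 9, 10, 15, 16, 19, 21, 24, 25}; there are 12 of them.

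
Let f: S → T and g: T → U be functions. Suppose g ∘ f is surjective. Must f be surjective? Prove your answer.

No. Take S = {0, 1, 2}, T = {0, 1, 2, 3, 4, 5}, U = {0}, f(a) = 0 for every a ∈ S, and g(b) = 0 for every b ∈ T.
Then g ∘ f is surjective onto {0}, but 5 ∈ T has no preimage under f, so f is not surjective.

not surjective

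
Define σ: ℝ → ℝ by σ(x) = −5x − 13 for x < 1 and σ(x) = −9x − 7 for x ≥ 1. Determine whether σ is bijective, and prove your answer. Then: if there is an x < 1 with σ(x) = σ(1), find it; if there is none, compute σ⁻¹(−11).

3/5

Both pieces are strictly decreasing (slopes −5 and −9), so each is injective on its own interval.
The left piece maps (−∞, 1) onto (−18, ∞); the right piece maps [1, ∞) onto (−∞, −16].
These images overlap. In particular σ(1) = −16 (right piece), and solving −5x − 13 = −16 on the left piece gives x = 3/5 < 1.
So σ(3/5) = σ(1) with 3/5 ≠ 1, and σ is not injective, hence not bijective. This x = 3/5 is the requested value below 1.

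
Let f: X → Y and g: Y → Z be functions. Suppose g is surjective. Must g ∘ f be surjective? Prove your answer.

not surjective

No. Take X = {1}, Y = Z = {1, 2, 3, 4}, f(1) = 1, and g = identity (surjective).
Then (g ∘ f)(1) = 1, and 4 ∈ Z has no preimage under g ∘ f, so g ∘ f is not surjective.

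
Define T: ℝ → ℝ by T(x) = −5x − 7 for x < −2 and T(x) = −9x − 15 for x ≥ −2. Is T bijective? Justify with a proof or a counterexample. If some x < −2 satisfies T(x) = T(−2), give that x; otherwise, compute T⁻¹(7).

-14/5

Both pieces are strictly decreasing (slopes −5 and −9), so each is injective on its own interval.
The left piece maps (−∞, −2) onto (3, ∞); the right piece maps [−2, ∞) onto (−∞, 3].
Since 3 = 3, the images partition ℝ: T is injective and surjective, hence bijective.
Because the two images are disjoint, no x < −2 has T(x) = T(−2), so we compute T⁻¹(7): 7 lies in (3, ∞), so solve −5x − 7 = 7: x = (7 + 7)/(−5) = −14/5.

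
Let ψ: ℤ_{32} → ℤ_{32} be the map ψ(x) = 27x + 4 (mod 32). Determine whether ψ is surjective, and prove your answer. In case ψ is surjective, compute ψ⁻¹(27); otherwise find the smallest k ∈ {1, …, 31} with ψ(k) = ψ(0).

Since gcd(27, 32) = 1, 27 is invertible modulo 32. Euclid's algorithm: 32 = 1·27 + 5, 27 = 5·5 + 2, 5 = 2·2 + 1; back-substituting gives 1 = 19·27 − 16·32, so 27⁻¹ ≡ 19 (mod 32).
For any y ∈ ℤ_{32}, x = 19(y − 4) mod 32 satisfies ψ(x) = 27·19(y − 4) + 4 ≡ y (since 27·19 ≡ 1 mod 32). So every y has a preimage.
Hence ψ is surjective.
Since ψ is surjective, we compute ψ⁻¹(27): solve 27x + 4 ≡ 27 (mod 32), i.e. 27x ≡ 23 (mod 32).
Multiplying by 27⁻¹ = 19 gives x ≡ 19·23 = 437 = 13·32 + 21 ≡ 21 (mod 32).
Check: ψ(21) = 27·21 + 4 = 571 = 17·32 + 27 ≡ 27 (mod 32).

21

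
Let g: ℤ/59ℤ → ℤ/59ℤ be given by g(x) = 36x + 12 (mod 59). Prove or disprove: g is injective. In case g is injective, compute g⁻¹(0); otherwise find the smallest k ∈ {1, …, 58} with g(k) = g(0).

If g(x_1) = g(x_2), then 36x_1 ≡ 36x_2 (mod 59). Because gcd(36, 59) = 1, we may cancel 36 to get x_1 ≡ x_2 (mod 59).
Therefore g is injective.
We now compute 36⁻¹ mod 59 explicitly. Euclid's algorithm: 59 = 1·36 + 23, 36 = 1·23 + 13, 23 = 1·13 + 10, 13 = 1·10 + 3, 10 = 3·3 + 1; back-substituting gives 1 = 41·36 − 25·59, so 36⁻¹ ≡ 41 (mod 59).
Since g is injective, we find g⁻¹(0): we need 36x ≡ 0 − 12 ≡ 47 (mod 59). Using 36⁻¹ = 41: x ≡ 41·47 = 1927 = 32·59 + 39, so x = 39.
Check: g(39) = 36·39 + 12 = 1416 = 24·59 + 0 ≡ 0 (mod 59).

39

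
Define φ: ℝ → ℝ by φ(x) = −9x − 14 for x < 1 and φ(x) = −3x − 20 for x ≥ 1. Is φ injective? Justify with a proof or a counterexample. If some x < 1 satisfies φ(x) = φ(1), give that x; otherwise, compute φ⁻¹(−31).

11/3

Both pieces are strictly decreasing (slopes −9 and −3), so each is injective on its own interval.
The left piece maps (−∞, 1) onto (−23, ∞); the right piece maps [1, ∞) onto (−∞, −23].
These images are disjoint, so no value is attained by both pieces. Hence φ is injective.
Because the two images are disjoint, no x < 1 has φ(x) = φ(1), so we compute φ⁻¹(−31): −31 lies in (−∞, −23], so solve −3x − 20 = −31: x = (−31 + 20)/(−3) = 11/3.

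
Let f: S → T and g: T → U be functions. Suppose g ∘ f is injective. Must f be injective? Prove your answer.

injective

Suppose f(x_1) = f(x_2). Applying g: (g ∘ f)(x_1) = (g ∘ f)(x_2). Since g ∘ f is injective, x_1 = x_2. Hence f is injective.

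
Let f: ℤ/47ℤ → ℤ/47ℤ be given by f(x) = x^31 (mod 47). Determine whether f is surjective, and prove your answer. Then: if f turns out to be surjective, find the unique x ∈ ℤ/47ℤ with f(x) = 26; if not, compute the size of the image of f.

45

Since 47 is prime, the nonzero elements of ℤ/47ℤ form a cyclic group of order 46.
As gcd(31, 46) = 1, raising to the 31st power is a bijection on this group: if u^31 ≡ v^31 then (uv^{−1})^31 = 1, and the only element of order dividing gcd(31, 46) = 1 is 1, so u = v.
With f(0) = 0 this makes f injective on all of ℤ/47ℤ, hence bijective (finite equal-size domain and codomain). In particular f is surjective.
Since f is surjective, we find the preimage of 26. The inverse of x ↦ x^31 on (ℤ/47ℤ)^× is x ↦ x^3, because 31·3 = 93 = 2·46 + 1 ≡ 1 (mod 46) and x^{46} = 1 for x ≠ 0 (Fermat). So f⁻¹(26) = 26^3 mod 47.
Repeated squaring mod 47: 26^1 ≡ 26, 26^2 ≡ 26² = 676 ≡ 18. Since 3 = 2 + 1, 26^3 ≡ 18·26: 18·26 = 468 ≡ 45. So 26^3 ≡ 45 (mod 47).
Hence f⁻¹(26) = 45.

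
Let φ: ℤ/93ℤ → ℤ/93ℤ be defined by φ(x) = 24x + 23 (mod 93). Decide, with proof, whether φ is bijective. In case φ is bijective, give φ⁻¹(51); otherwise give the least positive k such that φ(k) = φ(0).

Recall: injectivity means: for all s, t in the domain, φ(s) = φ(t) implies s = t.
We have gcd(24, 93) = 3 > 1. Taking s = 0 and t = 31: φ(0) = 23 and φ(31) = 24·31 + 23 = 767 ≡ 23 (mod 93).
So φ(0) = φ(31) while 0 ≠ 31, therefore φ is not injective, hence not bijective.
Since φ is not bijective, we find the least positive k with φ(k) = φ(0): this means 24k ≡ 0 (mod 93), i.e. 93 ∣ 24k. Since gcd(24, 93) = 3, dividing through by 3 this holds exactly when 31 ∣ 8k, and as gcd(8, 31) = 1, exactly when 31 ∣ k.
The smallest positive such k is 31.

31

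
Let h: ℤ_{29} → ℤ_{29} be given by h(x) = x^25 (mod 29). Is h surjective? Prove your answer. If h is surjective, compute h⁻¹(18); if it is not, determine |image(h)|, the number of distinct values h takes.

27

Since 29 is prime, the nonzero elements of ℤ_{29} form a cyclic group of order 28.
As gcd(25, 28) = 1, raising to the 25th power is a bijection on this group: if a^25 ≡ b^25 then (ab^{−1})^25 = 1, and the only element of order dividing gcd(25, 28) = 1 is 1, so a = b.
With h(0) = 0 this makes h injective on all of ℤ_{29}, hence bijective (finite equal-size domain and codomain). In particular h is surjective.
Since h is surjective, we find the preimage of 18. The inverse of x ↦ x^25 on (ℤ_{29})^× is x ↦ x^9, because 25·9 = 225 = 8·28 + 1 ≡ 1 (mod 28) and x^{28} = 1 for x ≠ 0 (Fermat). So h⁻¹(18) = 18^9 mod 29.
Repeated squaring mod 29: 18^1 ≡ 18, 18^2 ≡ 18² = 324 ≡ 5, 18^4 ≡ 5² = 25, 18^8 ≡ 25² = 625 ≡ 16. Since 9 = 8 + 1, 18^9 ≡ 16·18: 16·18 = 288 ≡ 27. So 18^9 ≡ 27 (mod 29).
Hence h⁻¹(18) = 27.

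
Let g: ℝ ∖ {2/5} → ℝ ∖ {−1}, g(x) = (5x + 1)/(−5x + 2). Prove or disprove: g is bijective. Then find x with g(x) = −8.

17/35

Suppose g(a) = g(b). Cross-multiplying: (5a + 1)(−5b + 2) = (5b + 1)(−5a + 2).
Expanding both sides and cancelling the symmetric terms leaves 15·(a − b) = 0. Since 15 ≠ 0, a = b. Therefore g is injective.
For any y ≠ −1, solving y(−5x + 2) = 5x + 1 for x gives a well-defined x ≠ 2/5. So g is surjective.
Therefore g is bijective.
Solving g(x) = −8: cross-multiplying gives 5x + 1 = −8(−5x + 2), which rearranges to −35x = −17, so x = 17/35.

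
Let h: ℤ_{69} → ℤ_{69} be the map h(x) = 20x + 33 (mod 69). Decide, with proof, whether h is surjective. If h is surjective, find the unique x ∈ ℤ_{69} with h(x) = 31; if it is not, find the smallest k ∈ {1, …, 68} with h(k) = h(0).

By definition, surjectivity means every element of the codomain has a preimage under h.
Since gcd(20, 69) = 1, 20 is invertible modulo 69. Euclid's algorithm: 69 = 3·20 + 9, 20 = 2·9 + 2, 9 = 4·2 + 1; back-substituting gives 1 = 38·20 − 11·69, so 20⁻¹ ≡ 38 (mod 69).
Then y ↦ 38(y − 33) is a two-sided inverse to h, so every y ∈ ℤ_{69} has a preimage.
Thus h is surjective.
Since h is surjective, we find h⁻¹(31): we need 20x ≡ 31 − 33 ≡ 67 (mod 69). Using 20⁻¹ = 38: x ≡ 38·67 = 2546 = 36·69 + 62, so x = 62.
Check: h(62) = 20·62 + 33 = 1273 = 18·69 + 31 ≡ 31 (mod 69).

62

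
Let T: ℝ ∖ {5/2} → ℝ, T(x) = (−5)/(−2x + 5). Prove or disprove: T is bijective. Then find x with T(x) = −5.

If T(x) = 0, cross-multiplying gives −2(−5) = 0(−2x + 5), which simplifies to 10 = 0 — false.  So 0 has no preimage and T is not surjective.
So T is not bijective.
Solving T(x) = −5: cross-multiplying gives −5 = −5(−2x + 5), which rearranges to −10x = −20, so x = 2.

2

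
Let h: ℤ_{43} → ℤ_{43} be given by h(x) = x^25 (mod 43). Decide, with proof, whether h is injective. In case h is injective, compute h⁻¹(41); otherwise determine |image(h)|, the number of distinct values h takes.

Since 43 is prime, the nonzero elements of ℤ_{43} form a cyclic group of order 42.
As gcd(25, 42) = 1, raising to the 25th power is a bijection on this group: if a^25 ≡ b^25 then (ab^{−1})^25 = 1, and the only element of order dividing gcd(25, 42) = 1 is 1, so a = b.
With h(0) = 0 this makes h injective on all of ℤ_{43}, hence bijective (finite equal-size domain and codomain). In particular h is injective.
Since h is injective, we find the preimage of 41. The inverse of x ↦ x^25 on (ℤ_{43})^× is x ↦ x^37, because 25·37 = 925 = 22·42 + 1 ≡ 1 (mod 42) and x^{42} = 1 for x ≠ 0 (Fermat). So h⁻¹(41) = 41^37 mod 43.
Repeated squaring mod 43: 41^1 ≡ 41, 41^2 ≡ 41² = 1681 ≡ 4, 41^4 ≡ 4² = 16, 41^8 ≡ 16² = 256 ≡ 41, 41^16 ≡ 41² = 1681 ≡ 4, 41^32 ≡ 4² = 16. Since 37 = 32 + 4 + 1, 41^37 ≡ 16·16·41: 16·16 = 256 ≡ 41, then 41·41 = 1681 ≡ 4. So 41^37 ≡ 4 (mod 43).
Hence h⁻¹(41) = 4.

4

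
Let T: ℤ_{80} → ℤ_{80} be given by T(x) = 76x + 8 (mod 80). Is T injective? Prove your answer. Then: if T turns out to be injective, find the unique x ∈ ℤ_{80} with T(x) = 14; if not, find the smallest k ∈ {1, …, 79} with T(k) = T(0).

20

By definition, T is injective if T(u) = T(v) implies u = v.
We have gcd(76, 80) = 4 > 1. Taking u = 0 and v = 20: T(0) = 8 and T(20) = 76·20 + 8 = 1528 ≡ 8 (mod 80).
So T(0) = T(20) while 0 ≠ 20, hence T is not injective.
Since T is not injective, we find the least positive k with T(k) = T(0): this means 76k ≡ 0 (mod 80), i.e. 80 ∣ 76k. Since gcd(76, 80) = 4, dividing through by 4 this holds exactly when 20 ∣ 19k, and as gcd(19, 20) = 1, exactly when 20 ∣ k.
The smallest positive such k is 20.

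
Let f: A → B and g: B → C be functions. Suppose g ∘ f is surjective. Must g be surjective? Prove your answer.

surjective

Let c ∈ C. Since g ∘ f is surjective, some a ∈ A has g(f(a)) = c. Then b = f(a) ∈ B satisfies g(b) = c. So g is surjective.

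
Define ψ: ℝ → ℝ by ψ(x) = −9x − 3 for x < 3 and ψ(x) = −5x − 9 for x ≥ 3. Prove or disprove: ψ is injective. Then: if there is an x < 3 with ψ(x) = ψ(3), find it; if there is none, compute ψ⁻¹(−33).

Both pieces are strictly decreasing (slopes −9 and −5), so each is injective on its own interval.
The left piece maps (−∞, 3) onto (−30, ∞); the right piece maps [3, ∞) onto (−∞, −24].
These images overlap. In particular ψ(3) = −24 (right piece), and solving −9x − 3 = −24 on the left piece gives x = 7/3 < 3.
So ψ(7/3) = ψ(3) with 7/3 ≠ 3, and ψ is not injective. This x = 7/3 is the requested value below 3.

7/3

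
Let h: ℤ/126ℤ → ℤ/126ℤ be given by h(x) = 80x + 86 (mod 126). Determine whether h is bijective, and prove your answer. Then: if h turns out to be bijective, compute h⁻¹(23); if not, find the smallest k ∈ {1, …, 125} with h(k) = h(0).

63

By definition, injectivity means: for all s, t in the domain, h(s) = h(t) implies s = t.
We have gcd(80, 126) = 2 > 1. Taking s = 0 and t = 63: h(0) = 86 and h(63) = 80·63 + 86 = 5126 ≡ 86 (mod 126).
So h(0) = h(63) while 0 ≠ 63, hence h is not injective, hence not bijective.
Since h is not bijective, we find the least positive k with h(k) = h(0): this means 80k ≡ 0 (mod 126), i.e. 126 ∣ 80k. Since gcd(80, 126) = 2, dividing through by 2 this holds exactly when 63 ∣ 40k, and as gcd(40, 63) = 1, exactly when 63 ∣ k.
The smallest positive such k is 63.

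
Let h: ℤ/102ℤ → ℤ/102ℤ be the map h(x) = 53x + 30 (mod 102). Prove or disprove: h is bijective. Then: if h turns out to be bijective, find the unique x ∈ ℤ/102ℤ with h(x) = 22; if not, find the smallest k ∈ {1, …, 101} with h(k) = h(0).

Recall that injectivity means: for all u, v in the domain, h(u) = h(v) implies u = v.
Suppose h(u) = h(v) in ℤ/102ℤ. Then 53u + 30 ≡ 53v + 30 (mod 102), thus 53(u − v) ≡ 0 (mod 102).
Since gcd(53, 102) = 1, 53 is invertible modulo 102, so u − v ≡ 0 (mod 102), i.e. u = v.
We now compute 53⁻¹ mod 102 explicitly. Euclid's algorithm: 102 = 1·53 + 49, 53 = 1·49 + 4, 49 = 12·4 + 1; back-substituting gives 1 = 77·53 − 40·102, so 53⁻¹ ≡ 77 (mod 102).
Then y ↦ 77(y − 30) is a two-sided inverse to h, so every y ∈ ℤ/102ℤ has a preimage.
So h is bijective.
Since h is bijective, we find h⁻¹(22): we need 53x ≡ 22 − 30 ≡ 94 (mod 102). Using 53⁻¹ = 77: x ≡ 77·94 = 7238 = 70·102 + 98, so x = 98.
Check: h(98) = 53·98 + 30 = 5224 = 51·102 + 22 ≡ 22 (mod 102).

98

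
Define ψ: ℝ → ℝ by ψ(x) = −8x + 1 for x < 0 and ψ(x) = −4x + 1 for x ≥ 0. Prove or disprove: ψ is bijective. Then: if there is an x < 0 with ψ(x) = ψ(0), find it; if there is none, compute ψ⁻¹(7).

Both pieces are strictly decreasing (slopes −8 and −4), so each is injective on its own interval.
The left piece maps (−∞, 0) onto (1, ∞); the right piece maps [0, ∞) onto (−∞, 1].
Since 1 = 1, the images partition ℝ: ψ is injective and surjective, hence bijective.
Because the two images are disjoint, no x < 0 has ψ(x) = ψ(0), so we compute ψ⁻¹(7): 7 lies in (1, ∞), so solve −8x + 1 = 7: x = (7 − 1)/(−8) = −3/4.

-3/4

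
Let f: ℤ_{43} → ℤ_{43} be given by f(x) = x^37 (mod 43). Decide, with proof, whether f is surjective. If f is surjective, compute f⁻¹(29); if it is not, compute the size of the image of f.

26

Since 43 is prime, the nonzero elements of ℤ_{43} form a cyclic group of order 42.
As gcd(37, 42) = 1, raising to the 37th power is a bijection on this group: if u^37 ≡ v^37 then (uv^{−1})^37 = 1, and the only element of order dividing gcd(37, 42) = 1 is 1, so u = v.
With f(0) = 0 this makes f injective on all of ℤ_{43}, hence bijective (finite equal-size domain and codomain). In particular f is surjective.
Since f is surjective, we find the preimage of 29. The inverse of x ↦ x^37 on (ℤ_{43})^× is x ↦ x^25, because 37·25 = 925 = 22·42 + 1 ≡ 1 (mod 42) and x^{42} = 1 for x ≠ 0 (Fermat). So f⁻¹(29) = 29^25 mod 43.
Repeated squaring mod 43: 29^1 ≡ 29, 29^2 ≡ 29² = 841 ≡ 24, 29^4 ≡ 24² = 576 ≡ 17, 29^8 ≡ 17² = 289 ≡ 31, 29^16 ≡ 31² = 961 ≡ 15. Since 25 = 16 + 8 + 1, 29^25 ≡ 15·31·29: 15·31 = 465 ≡ 35, then 35·29 = 1015 ≡ 26. So 29^25 ≡ 26 (mod 43).
Hence f⁻¹(29) = 26.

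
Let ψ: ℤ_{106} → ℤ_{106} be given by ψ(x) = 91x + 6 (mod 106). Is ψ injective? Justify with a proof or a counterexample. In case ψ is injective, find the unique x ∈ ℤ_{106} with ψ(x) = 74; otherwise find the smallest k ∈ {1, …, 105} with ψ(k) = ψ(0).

Suppose ψ(s) = ψ(t) in ℤ_{106}. Then 91s + 6 ≡ 91t + 6 (mod 106), therefore 91(s − t) ≡ 0 (mod 106).
Since gcd(91, 106) = 1, 91 is invertible modulo 106, so s − t ≡ 0 (mod 106), i.e. s = t.
Thus ψ is injective.
We now compute 91⁻¹ mod 106 explicitly. Euclid's algorithm: 106 = 1·91 + 15, 91 = 6·15 + 1; back-substituting gives 1 = 7·91 − 6·106, so 91⁻¹ ≡ 7 (mod 106).
Since ψ is injective, we find ψ⁻¹(74): we need 91x ≡ 74 − 6 ≡ 68 (mod 106). Using 91⁻¹ = 7: x ≡ 7·68 = 476 = 4·106 + 52, so x = 52.
Check: ψ(52) = 91·52 + 6 = 4738 = 44·106 + 74 ≡ 74 (mod 106).

52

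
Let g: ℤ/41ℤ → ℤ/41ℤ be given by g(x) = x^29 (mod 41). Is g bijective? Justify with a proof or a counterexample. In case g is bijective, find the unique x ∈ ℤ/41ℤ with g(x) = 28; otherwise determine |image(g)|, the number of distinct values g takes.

7

Since 41 is prime, the nonzero elements of ℤ/41ℤ form a cyclic group of order 40.
As gcd(29, 40) = 1, raising to the 29th power is a bijection on this group: if u^29 ≡ v^29 then (uv^{−1})^29 = 1, and the only element of order dividing gcd(29, 40) = 1 is 1, so u = v.
With g(0) = 0 this makes g injective on all of ℤ/41ℤ, hence bijective (finite equal-size domain and codomain). In particular g is bijective.
Since g is bijective, we find the preimage of 28. The inverse of x ↦ x^29 on (ℤ/41ℤ)^× is x ↦ x^29, because 29·29 = 841 = 21·40 + 1 ≡ 1 (mod 40) and x^{40} = 1 for x ≠ 0 (Fermat). So g⁻¹(28) = 28^29 mod 41.
Repeated squaring mod 41: 28^1 ≡ 28, 28^2 ≡ 28² = 784 ≡ 5, 28^4 ≡ 5² = 25, 28^8 ≡ 25² = 625 ≡ 10, 28^16 ≡ 10² = 100 ≡ 18. Since 29 = 16 + 8 + 4 + 1, 28^29 ≡ 18·10·25·28: 18·10 = 180 ≡ 16, then 16·25 = 400 ≡ 31, then 31·28 = 868 ≡ 7. So 28^29 ≡ 7 (mod 41).
Hence g⁻¹(28) = 7.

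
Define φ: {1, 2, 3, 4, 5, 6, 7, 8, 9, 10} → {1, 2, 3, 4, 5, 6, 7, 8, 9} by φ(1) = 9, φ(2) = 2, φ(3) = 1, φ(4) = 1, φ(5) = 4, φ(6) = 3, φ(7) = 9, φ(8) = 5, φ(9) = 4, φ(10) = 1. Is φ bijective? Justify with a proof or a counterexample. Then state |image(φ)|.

φ(3) = 1 = φ(4) with 3 ≠ 4, so φ is not injective, hence not bijective.
The image of φ is {1, 2, 3, 4, 5, 9}, which has 6 elements.

6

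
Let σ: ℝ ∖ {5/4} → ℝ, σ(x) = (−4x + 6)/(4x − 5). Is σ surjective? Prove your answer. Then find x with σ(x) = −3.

If σ(x) = −1, cross-multiplying gives 4(−4x + 6) = −4(4x − 5), which simplifies to 24 = 20 — false.  So −1 has no preimage and σ is not surjective.
Solving σ(x) = −3: cross-multiplying gives −4x + 6 = −3(4x − 5), which rearranges to 8x = 9, so x = 9/8.

9/8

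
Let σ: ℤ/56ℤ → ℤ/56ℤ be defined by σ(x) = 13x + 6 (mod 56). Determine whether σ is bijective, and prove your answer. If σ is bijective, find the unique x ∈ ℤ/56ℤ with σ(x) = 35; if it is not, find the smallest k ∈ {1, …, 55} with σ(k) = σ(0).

By definition, σ is injective if σ(a) = σ(b) implies a = b.
Suppose σ(a) = σ(b) in ℤ/56ℤ. Then 13a + 6 ≡ 13b + 6 (mod 56), therefore 13(a − b) ≡ 0 (mod 56).
Since gcd(13, 56) = 1, 13 is invertible modulo 56, so a − b ≡ 0 (mod 56), i.e. a = b.
We now compute 13⁻¹ mod 56 explicitly. Euclid's algorithm: 56 = 4·13 + 4, 13 = 3·4 + 1; back-substituting gives 1 = 13·13 − 3·56, so 13⁻¹ ≡ 13 (mod 56).
Then y ↦ 13(y − 6) is a two-sided inverse to σ, so every y ∈ ℤ/56ℤ has a preimage.
So σ is bijective.
Since σ is bijective, we find σ⁻¹(35): we need 13x ≡ 35 − 6 ≡ 29 (mod 56). Using 13⁻¹ = 13: x ≡ 13·29 = 377 = 6·56 + 41, so x = 41.
Check: σ(41) = 13·41 + 6 = 539 = 9·56 + 35 ≡ 35 (mod 56).

41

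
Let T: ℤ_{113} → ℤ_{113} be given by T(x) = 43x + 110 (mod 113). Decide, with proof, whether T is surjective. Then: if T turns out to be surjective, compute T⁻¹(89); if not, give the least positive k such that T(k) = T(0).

Since gcd(43, 113) = 1, 43 is invertible modulo 113. Euclid's algorithm: 113 = 2·43 + 27, 43 = 1·27 + 16, 27 = 1·16 + 11, 16 = 1·11 + 5, 11 = 2·5 + 1; back-substituting gives 1 = 92·43 − 35·113, so 43⁻¹ ≡ 92 (mod 113).
For any y ∈ ℤ_{113}, x = 92(y − 110) mod 113 satisfies T(x) = 43·92(y − 110) + 110 ≡ y (since 43·92 ≡ 1 mod 113). So every y has a preimage.
Thus T is surjective.
Since T is surjective, we find T⁻¹(89): we need 43x ≡ 89 − 110 ≡ 92 (mod 113). Using 43⁻¹ = 92: x ≡ 92·92 = 8464 = 74·113 + 102, so x = 102.
Check: T(102) = 43·102 + 110 = 4496 = 39·113 + 89 ≡ 89 (mod 113).

102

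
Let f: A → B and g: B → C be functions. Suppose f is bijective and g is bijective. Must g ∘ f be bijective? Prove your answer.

bijective

Injectivity: if g(f(s)) = g(f(t)) then f(s) = f(t) (g injective) so s = t (f injective).
Surjectivity: for c ∈ C pick b with g(b) = c, then a with f(a) = b; then (g ∘ f)(a) = c.
Hence g ∘ f is bijective.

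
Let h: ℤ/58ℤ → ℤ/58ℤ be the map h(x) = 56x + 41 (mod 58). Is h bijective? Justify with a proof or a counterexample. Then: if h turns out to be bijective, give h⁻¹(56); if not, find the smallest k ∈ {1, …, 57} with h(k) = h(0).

29

We have gcd(56, 58) = 2 > 1. Taking a = 0 and b = 29: h(0) = 41 and h(29) = 56·29 + 41 = 1665 ≡ 41 (mod 58).
So h(0) = h(29) while 0 ≠ 29, so h is not injective, hence not bijective.
Since h is not bijective, we find the least positive k with h(k) = h(0): this means 56k ≡ 0 (mod 58), i.e. 58 ∣ 56k. Since gcd(56, 58) = 2, dividing through by 2 this holds exactly when 29 ∣ 28k, and as gcd(28, 29) = 1, exactly when 29 ∣ k.
The smallest positive such k is 29.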